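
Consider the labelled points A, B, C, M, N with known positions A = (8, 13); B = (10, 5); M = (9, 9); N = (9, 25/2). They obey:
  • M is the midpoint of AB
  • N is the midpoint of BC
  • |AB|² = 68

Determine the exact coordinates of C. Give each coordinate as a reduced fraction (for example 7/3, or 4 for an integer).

1. C_x = 8  [C = 2·N−B = 2·(9, 25/2)−(10, 5)]
2. C_y = 20  [C = 2·N−B = 2·(9, 25/2)−(10, 5)]
   so C = (8, 20)

C = (8, 20)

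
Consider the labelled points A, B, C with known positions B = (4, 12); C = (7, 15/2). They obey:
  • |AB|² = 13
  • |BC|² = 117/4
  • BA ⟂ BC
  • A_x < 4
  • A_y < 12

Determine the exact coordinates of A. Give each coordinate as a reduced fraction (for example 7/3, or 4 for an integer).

A = (1, 10)

1. A_x = 1  [[BA ⟂ BC ⇒ 3x-9/2y+42=0] ∩ [|A−(4, 12)|²=13]]
2. A_y = 10  [[BA ⟂ BC ⇒ 3x-9/2y+42=0] ∩ [|A−(4, 12)|²=13]]
   so A = (1, 10)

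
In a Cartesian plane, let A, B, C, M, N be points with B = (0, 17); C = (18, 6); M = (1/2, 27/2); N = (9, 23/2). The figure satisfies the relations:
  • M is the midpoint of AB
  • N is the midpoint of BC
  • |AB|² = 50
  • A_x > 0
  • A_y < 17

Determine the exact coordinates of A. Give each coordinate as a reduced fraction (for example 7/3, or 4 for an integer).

A = (1, 10)

1. A_x = 1  [A = 2·M−B = 2·(1/2, 27/2)−(0, 17)]
2. A_y = 10  [A = 2·M−B = 2·(1/2, 27/2)−(0, 17)]
   so A = (1, 10)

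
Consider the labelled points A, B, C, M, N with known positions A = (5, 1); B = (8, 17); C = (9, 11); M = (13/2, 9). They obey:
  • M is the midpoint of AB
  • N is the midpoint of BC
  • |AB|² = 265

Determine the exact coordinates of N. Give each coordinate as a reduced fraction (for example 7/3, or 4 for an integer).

1. N_x = 17/2  [2·N = B+C = (8, 17)+(9, 11)]
2. N_y = 14  [2·N = B+C = (8, 17)+(9, 11)]
   so N = (17/2, 14)

N = (17/2, 14)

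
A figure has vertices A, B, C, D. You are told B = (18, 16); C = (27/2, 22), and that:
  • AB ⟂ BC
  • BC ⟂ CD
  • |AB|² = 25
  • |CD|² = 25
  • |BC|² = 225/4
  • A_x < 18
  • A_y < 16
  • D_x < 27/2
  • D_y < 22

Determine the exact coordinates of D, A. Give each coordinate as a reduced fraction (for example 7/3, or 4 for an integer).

1. D_x = 19/2  [[BC ⟂ CD ⇒ -9/2x+6y-285/4=0] ∩ [|D−(27/2, 22)|²=25]]
2. D_y = 19  [[BC ⟂ CD ⇒ -9/2x+6y-285/4=0] ∩ [|D−(27/2, 22)|²=25]]
   so D = (19/2, 19)
3. A_x = 14  [[AB ⟂ BC ⇒ 9/2x-6y+15=0] ∩ [|A−(18, 16)|²=25]]
4. A_y = 13  [[AB ⟂ BC ⇒ 9/2x-6y+15=0] ∩ [|A−(18, 16)|²=25]]
   so A = (14, 13)

D = (19/2, 19)
A = (14, 13)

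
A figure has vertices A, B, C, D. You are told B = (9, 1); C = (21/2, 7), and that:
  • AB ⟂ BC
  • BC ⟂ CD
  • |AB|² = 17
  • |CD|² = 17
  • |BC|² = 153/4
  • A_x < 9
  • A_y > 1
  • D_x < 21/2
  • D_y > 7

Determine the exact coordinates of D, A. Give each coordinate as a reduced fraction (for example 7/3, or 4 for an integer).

D = (13/2, 8)
A = (5, 2)

1. D_x = 13/2  [[BC ⟂ CD ⇒ 3/2x+6y-231/4=0] ∩ [|D−(21/2, 7)|²=17]]
2. D_y = 8  [[BC ⟂ CD ⇒ 3/2x+6y-231/4=0] ∩ [|D−(21/2, 7)|²=17]]
   so D = (13/2, 8)
3. A_x = 5  [[AB ⟂ BC ⇒ -3/2x-6y+39/2=0] ∩ [|A−(9, 1)|²=17]]
4. A_y = 2  [[AB ⟂ BC ⇒ -3/2x-6y+39/2=0] ∩ [|A−(9, 1)|²=17]]
   so A = (5, 2)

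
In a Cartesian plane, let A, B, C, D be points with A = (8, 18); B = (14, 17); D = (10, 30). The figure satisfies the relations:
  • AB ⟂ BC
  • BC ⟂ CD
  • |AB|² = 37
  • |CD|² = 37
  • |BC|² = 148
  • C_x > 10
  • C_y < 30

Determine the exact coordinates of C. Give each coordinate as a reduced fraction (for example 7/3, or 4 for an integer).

C = (16, 29)

1. C_x = 16  [[AB ⟂ BC ⇒ 6x-1y-67=0] ∩ [|C−(10, 30)|²=37]]
2. C_y = 29  [[AB ⟂ BC ⇒ 6x-1y-67=0] ∩ [|C−(10, 30)|²=37]]
   so C = (16, 29)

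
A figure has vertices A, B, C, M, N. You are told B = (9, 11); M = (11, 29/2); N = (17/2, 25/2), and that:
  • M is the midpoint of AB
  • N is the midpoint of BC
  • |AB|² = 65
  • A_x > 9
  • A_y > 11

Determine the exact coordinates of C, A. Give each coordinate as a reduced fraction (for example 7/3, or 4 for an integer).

1. A_x = 13  [A = 2·M−B = 2·(11, 29/2)−(9, 11)]
2. A_y = 18  [A = 2·M−B = 2·(11, 29/2)−(9, 11)]
   so A = (13, 18)
3. C_x = 8  [C = 2·N−B = 2·(17/2, 25/2)−(9, 11)]
4. C_y = 14  [C = 2·N−B = 2·(17/2, 25/2)−(9, 11)]
   so C = (8, 14)

C = (8, 14)
A = (13, 18)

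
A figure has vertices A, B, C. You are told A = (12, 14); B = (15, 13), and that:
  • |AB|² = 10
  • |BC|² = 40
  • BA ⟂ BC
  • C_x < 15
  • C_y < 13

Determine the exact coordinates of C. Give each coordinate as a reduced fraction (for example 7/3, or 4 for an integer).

C = (13, 7)

1. C_x = 13  [[BA ⟂ BC ⇒ -3x+1y+32=0] ∩ [|C−(15, 13)|²=40]]
2. C_y = 7  [[BA ⟂ BC ⇒ -3x+1y+32=0] ∩ [|C−(15, 13)|²=40]]
   so C = (13, 7)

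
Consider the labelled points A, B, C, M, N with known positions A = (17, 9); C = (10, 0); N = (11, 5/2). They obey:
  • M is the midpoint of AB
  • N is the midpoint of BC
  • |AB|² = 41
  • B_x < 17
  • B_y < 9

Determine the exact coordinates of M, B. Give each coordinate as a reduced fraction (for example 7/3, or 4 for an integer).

1. B_x = 12  [B = 2·N−C = 2·(11, 5/2)−(10, 0)]
2. B_y = 5  [B = 2·N−C = 2·(11, 5/2)−(10, 0)]
   so B = (12, 5)
3. M_x = 29/2  [2·M = A+B = (17, 9)+(12, 5)]
4. M_y = 7  [2·M = A+B = (17, 9)+(12, 5)]
   so M = (29/2, 7)

M = (29/2, 7)
B = (12, 5)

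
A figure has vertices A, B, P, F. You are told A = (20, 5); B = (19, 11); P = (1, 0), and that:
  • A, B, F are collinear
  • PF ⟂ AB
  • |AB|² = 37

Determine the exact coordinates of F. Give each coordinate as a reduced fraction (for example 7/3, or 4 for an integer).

1. F_x = 751/37  [[A, B, F are collinear ⇒ -6x-1y+125=0] ∩ [PF ⟂ AB ⇒ -1x+6y+1=0]]
2. F_y = 119/37  [[A, B, F are collinear ⇒ -6x-1y+125=0] ∩ [PF ⟂ AB ⇒ -1x+6y+1=0]]
   so F = (751/37, 119/37)

F = (751/37, 119/37)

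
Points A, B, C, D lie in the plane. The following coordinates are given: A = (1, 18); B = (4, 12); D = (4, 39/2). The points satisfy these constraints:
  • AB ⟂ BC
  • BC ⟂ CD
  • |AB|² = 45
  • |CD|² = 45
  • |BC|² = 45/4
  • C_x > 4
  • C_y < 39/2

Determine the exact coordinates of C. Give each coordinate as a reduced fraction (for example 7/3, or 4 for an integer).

1. C_x = 7  [[AB ⟂ BC ⇒ 3x-6y+60=0] ∩ [|C−(4, 39/2)|²=45]]
2. C_y = 27/2  [[AB ⟂ BC ⇒ 3x-6y+60=0] ∩ [|C−(4, 39/2)|²=45]]
   so C = (7, 27/2)

C = (7, 27/2)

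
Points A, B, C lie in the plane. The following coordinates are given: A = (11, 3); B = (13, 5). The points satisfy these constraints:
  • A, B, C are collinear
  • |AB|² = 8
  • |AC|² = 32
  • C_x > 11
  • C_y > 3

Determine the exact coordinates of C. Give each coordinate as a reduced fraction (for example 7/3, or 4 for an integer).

1. C_x = 15  [[A, B, C are collinear ⇒ -2x+2y+16=0] ∩ [|C−(11, 3)|²=32]]
2. C_y = 7  [[A, B, C are collinear ⇒ -2x+2y+16=0] ∩ [|C−(11, 3)|²=32]]
   so C = (15, 7)

C = (15, 7)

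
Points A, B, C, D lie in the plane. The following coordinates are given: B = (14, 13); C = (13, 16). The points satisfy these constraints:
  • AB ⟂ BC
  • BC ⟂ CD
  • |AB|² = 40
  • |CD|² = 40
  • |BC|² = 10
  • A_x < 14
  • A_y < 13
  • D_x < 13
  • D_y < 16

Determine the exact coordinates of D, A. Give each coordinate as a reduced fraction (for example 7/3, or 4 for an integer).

D = (7, 14)
A = (8, 11)

1. D_x = 7  [[BC ⟂ CD ⇒ -1x+3y-35=0] ∩ [|D−(13, 16)|²=40]]
2. D_y = 14  [[BC ⟂ CD ⇒ -1x+3y-35=0] ∩ [|D−(13, 16)|²=40]]
   so D = (7, 14)
3. A_x = 8  [[AB ⟂ BC ⇒ 1x-3y+25=0] ∩ [|A−(14, 13)|²=40]]
4. A_y = 11  [[AB ⟂ BC ⇒ 1x-3y+25=0] ∩ [|A−(14, 13)|²=40]]
   so A = (8, 11)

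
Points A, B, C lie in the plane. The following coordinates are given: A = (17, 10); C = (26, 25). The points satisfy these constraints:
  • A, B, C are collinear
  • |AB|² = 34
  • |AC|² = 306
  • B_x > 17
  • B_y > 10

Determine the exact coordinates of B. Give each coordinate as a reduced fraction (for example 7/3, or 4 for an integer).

B = (20, 15)

1. B_x = 20  [[A, B, C are collinear ⇒ 15x-9y-165=0] ∩ [|B−(17, 10)|²=34]]
2. B_y = 15  [[A, B, C are collinear ⇒ 15x-9y-165=0] ∩ [|B−(17, 10)|²=34]]
   so B = (20, 15)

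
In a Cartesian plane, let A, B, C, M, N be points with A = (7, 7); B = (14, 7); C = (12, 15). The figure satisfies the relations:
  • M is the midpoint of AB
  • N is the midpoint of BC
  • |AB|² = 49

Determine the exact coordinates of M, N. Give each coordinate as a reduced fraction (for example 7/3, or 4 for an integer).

1. M_x = 21/2  [2·M = A+B = (7, 7)+(14, 7)]
2. M_y = 7  [2·M = A+B = (7, 7)+(14, 7)]
   so M = (21/2, 7)
3. N_x = 13  [2·N = B+C = (14, 7)+(12, 15)]
4. N_y = 11  [2·N = B+C = (14, 7)+(12, 15)]
   so N = (13, 11)

M = (21/2, 7)
N = (13, 11)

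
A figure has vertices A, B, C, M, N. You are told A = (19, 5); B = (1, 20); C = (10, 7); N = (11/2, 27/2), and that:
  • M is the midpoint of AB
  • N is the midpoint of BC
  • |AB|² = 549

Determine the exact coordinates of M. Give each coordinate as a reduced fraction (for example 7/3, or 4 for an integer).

M = (10, 25/2)

1. M_x = 10  [2·M = A+B = (19, 5)+(1, 20)]
2. M_y = 25/2  [2·M = A+B = (19, 5)+(1, 20)]
   so M = (10, 25/2)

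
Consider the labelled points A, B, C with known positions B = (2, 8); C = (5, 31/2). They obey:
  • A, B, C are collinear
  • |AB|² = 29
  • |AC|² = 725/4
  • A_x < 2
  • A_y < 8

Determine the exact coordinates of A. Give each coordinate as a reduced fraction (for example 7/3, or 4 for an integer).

1. A_x = 0  [[A, B, C are collinear ⇒ -15/2x+3y-9=0] ∩ [|A−(2, 8)|²=29]]
2. A_y = 3  [[A, B, C are collinear ⇒ -15/2x+3y-9=0] ∩ [|A−(2, 8)|²=29]]
   so A = (0, 3)

A = (0, 3)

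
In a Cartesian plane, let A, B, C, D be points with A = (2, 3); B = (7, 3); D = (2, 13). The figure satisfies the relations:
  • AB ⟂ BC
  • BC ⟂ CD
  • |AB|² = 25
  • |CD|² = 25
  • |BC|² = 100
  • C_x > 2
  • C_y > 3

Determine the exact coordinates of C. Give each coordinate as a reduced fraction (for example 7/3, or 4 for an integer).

C = (7, 13)

1. C_x = 7  [[AB ⟂ BC ⇒ 5x-35=0] ∩ [|C−(2, 13)|²=25]]
2. C_y = 13  [[AB ⟂ BC ⇒ 5x-35=0] ∩ [|C−(2, 13)|²=25]]
   so C = (7, 13)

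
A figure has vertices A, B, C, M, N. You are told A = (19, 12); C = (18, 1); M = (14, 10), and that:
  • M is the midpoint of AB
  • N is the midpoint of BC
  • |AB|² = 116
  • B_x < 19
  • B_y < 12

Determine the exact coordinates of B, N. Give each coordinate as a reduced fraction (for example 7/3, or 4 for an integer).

B = (9, 8)
N = (27/2, 9/2)

1. B_x = 9  [B = 2·M−A = 2·(14, 10)−(19, 12)]
2. B_y = 8  [B = 2·M−A = 2·(14, 10)−(19, 12)]
   so B = (9, 8)
3. N_x = 27/2  [2·N = B+C = (9, 8)+(18, 1)]
4. N_y = 9/2  [2·N = B+C = (9, 8)+(18, 1)]
   so N = (27/2, 9/2)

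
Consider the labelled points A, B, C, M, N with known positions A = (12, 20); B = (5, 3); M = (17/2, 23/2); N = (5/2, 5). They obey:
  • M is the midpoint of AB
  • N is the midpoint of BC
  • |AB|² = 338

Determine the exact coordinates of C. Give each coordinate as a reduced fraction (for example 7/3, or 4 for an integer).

1. C_x = 0  [C = 2·N−B = 2·(5/2, 5)−(5, 3)]
2. C_y = 7  [C = 2·N−B = 2·(5/2, 5)−(5, 3)]
   so C = (0, 7)

C = (0, 7)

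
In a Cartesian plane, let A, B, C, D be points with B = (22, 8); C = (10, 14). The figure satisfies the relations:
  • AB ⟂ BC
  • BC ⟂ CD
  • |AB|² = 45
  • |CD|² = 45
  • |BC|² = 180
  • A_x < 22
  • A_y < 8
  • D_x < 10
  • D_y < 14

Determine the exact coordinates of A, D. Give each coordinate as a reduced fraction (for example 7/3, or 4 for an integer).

1. A_x = 19  [[AB ⟂ BC ⇒ 12x-6y-216=0] ∩ [|A−(22, 8)|²=45]]
2. A_y = 2  [[AB ⟂ BC ⇒ 12x-6y-216=0] ∩ [|A−(22, 8)|²=45]]
   so A = (19, 2)
3. D_x = 7  [[BC ⟂ CD ⇒ -12x+6y+36=0] ∩ [|D−(10, 14)|²=45]]
4. D_y = 8  [[BC ⟂ CD ⇒ -12x+6y+36=0] ∩ [|D−(10, 14)|²=45]]
   so D = (7, 8)

A = (19, 2)
D = (7, 8)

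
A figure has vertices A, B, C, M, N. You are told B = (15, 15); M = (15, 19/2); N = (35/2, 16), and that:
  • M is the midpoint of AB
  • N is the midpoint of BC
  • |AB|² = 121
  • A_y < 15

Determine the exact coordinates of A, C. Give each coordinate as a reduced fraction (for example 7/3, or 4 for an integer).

A = (15, 4)
C = (20, 17)

1. A_x = 15  [A = 2·M−B = 2·(15, 19/2)−(15, 15)]
2. A_y = 4  [A = 2·M−B = 2·(15, 19/2)−(15, 15)]
   so A = (15, 4)
3. C_x = 20  [C = 2·N−B = 2·(35/2, 16)−(15, 15)]
4. C_y = 17  [C = 2·N−B = 2·(35/2, 16)−(15, 15)]
   so C = (20, 17)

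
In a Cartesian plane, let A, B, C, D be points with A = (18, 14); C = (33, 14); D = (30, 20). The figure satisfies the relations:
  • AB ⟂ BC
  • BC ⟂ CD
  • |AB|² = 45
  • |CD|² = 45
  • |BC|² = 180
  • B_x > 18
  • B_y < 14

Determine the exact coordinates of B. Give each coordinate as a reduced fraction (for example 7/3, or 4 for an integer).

1. B_x = 21  [[BC ⟂ CD ⇒ 3x-6y-15=0] ∩ [|B−(18, 14)|²=45]]
2. B_y = 8  [[BC ⟂ CD ⇒ 3x-6y-15=0] ∩ [|B−(18, 14)|²=45]]
   so B = (21, 8)

B = (21, 8)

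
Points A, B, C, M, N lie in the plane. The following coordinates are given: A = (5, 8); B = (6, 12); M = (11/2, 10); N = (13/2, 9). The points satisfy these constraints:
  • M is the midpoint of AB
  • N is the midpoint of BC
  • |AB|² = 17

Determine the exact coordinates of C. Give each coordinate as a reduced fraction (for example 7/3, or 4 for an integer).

C = (7, 6)

1. C_x = 7  [C = 2·N−B = 2·(13/2, 9)−(6, 12)]
2. C_y = 6  [C = 2·N−B = 2·(13/2, 9)−(6, 12)]
   so C = (7, 6)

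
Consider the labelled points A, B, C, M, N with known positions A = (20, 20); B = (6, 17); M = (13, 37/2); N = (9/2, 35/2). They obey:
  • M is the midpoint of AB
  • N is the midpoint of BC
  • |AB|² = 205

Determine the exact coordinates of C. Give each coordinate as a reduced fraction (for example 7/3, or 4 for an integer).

1. C_x = 3  [C = 2·N−B = 2·(9/2, 35/2)−(6, 17)]
2. C_y = 18  [C = 2·N−B = 2·(9/2, 35/2)−(6, 17)]
   so C = (3, 18)

C = (3, 18)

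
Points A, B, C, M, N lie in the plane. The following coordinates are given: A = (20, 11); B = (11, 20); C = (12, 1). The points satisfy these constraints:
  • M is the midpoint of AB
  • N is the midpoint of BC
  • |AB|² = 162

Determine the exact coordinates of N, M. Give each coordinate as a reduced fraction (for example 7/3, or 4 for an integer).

1. M_x = 31/2  [2·M = A+B = (20, 11)+(11, 20)]
2. M_y = 31/2  [2·M = A+B = (20, 11)+(11, 20)]
   so M = (31/2, 31/2)
3. N_x = 23/2  [2·N = B+C = (11, 20)+(12, 1)]
4. N_y = 21/2  [2·N = B+C = (11, 20)+(12, 1)]
   so N = (23/2, 21/2)

N = (23/2, 21/2)
M = (31/2, 31/2)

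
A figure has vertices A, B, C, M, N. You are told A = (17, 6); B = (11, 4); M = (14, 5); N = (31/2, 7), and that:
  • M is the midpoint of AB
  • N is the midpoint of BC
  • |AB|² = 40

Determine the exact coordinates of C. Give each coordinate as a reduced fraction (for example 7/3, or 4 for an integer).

C = (20, 10)

1. C_x = 20  [C = 2·N−B = 2·(31/2, 7)−(11, 4)]
2. C_y = 10  [C = 2·N−B = 2·(31/2, 7)−(11, 4)]
   so C = (20, 10)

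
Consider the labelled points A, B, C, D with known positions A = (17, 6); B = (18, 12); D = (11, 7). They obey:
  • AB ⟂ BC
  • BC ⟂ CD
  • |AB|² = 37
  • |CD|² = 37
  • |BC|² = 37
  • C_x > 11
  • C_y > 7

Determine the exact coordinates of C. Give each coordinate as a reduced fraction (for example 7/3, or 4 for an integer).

1. C_x = 12  [[AB ⟂ BC ⇒ 1x+6y-90=0] ∩ [|C−(11, 7)|²=37]]
2. C_y = 13  [[AB ⟂ BC ⇒ 1x+6y-90=0] ∩ [|C−(11, 7)|²=37]]
   so C = (12, 13)

C = (12, 13)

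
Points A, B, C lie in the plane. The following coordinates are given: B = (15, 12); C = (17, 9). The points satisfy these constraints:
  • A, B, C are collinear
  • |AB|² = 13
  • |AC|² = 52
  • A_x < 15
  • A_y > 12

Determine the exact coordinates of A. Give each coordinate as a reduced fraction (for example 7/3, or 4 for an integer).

A = (13, 15)

1. A_x = 13  [[A, B, C are collinear ⇒ 3x+2y-69=0] ∩ [|A−(15, 12)|²=13]]
2. A_y = 15  [[A, B, C are collinear ⇒ 3x+2y-69=0] ∩ [|A−(15, 12)|²=13]]
   so A = (13, 15)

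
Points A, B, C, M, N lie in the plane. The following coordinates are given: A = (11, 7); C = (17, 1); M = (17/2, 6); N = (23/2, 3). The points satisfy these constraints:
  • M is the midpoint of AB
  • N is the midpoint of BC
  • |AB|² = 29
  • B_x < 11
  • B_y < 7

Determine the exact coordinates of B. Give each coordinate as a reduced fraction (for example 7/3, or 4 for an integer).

B = (6, 5)

1. B_x = 6  [B = 2·M−A = 2·(17/2, 6)−(11, 7)]
2. B_y = 5  [B = 2·M−A = 2·(17/2, 6)−(11, 7)]
   so B = (6, 5)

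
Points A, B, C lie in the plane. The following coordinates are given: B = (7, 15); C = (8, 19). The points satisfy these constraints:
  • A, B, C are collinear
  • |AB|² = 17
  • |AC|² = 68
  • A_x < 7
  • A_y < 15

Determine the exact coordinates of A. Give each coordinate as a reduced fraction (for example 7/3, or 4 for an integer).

A = (6, 11)

1. A_x = 6  [[A, B, C are collinear ⇒ -4x+1y+13=0] ∩ [|A−(7, 15)|²=17]]
2. A_y = 11  [[A, B, C are collinear ⇒ -4x+1y+13=0] ∩ [|A−(7, 15)|²=17]]
   so A = (6, 11)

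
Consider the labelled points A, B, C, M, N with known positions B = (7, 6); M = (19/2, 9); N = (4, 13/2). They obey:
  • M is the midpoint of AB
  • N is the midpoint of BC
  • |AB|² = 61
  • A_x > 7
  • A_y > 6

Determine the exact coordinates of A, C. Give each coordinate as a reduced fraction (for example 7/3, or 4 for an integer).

1. A_x = 12  [A = 2·M−B = 2·(19/2, 9)−(7, 6)]
2. A_y = 12  [A = 2·M−B = 2·(19/2, 9)−(7, 6)]
   so A = (12, 12)
3. C_x = 1  [C = 2·N−B = 2·(4, 13/2)−(7, 6)]
4. C_y = 7  [C = 2·N−B = 2·(4, 13/2)−(7, 6)]
   so C = (1, 7)

A = (12, 12)
C = (1, 7)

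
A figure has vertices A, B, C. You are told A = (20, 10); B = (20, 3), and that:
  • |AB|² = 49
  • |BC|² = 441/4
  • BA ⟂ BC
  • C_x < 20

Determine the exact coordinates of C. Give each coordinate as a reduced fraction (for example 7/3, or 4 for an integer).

C = (19/2, 3)

1. C_x = 19/2  [[BA ⟂ BC ⇒ 7y-21=0] ∩ [|C−(20, 3)|²=441/4]]
2. C_y = 3  [[BA ⟂ BC ⇒ 7y-21=0] ∩ [|C−(20, 3)|²=441/4]]
   so C = (19/2, 3)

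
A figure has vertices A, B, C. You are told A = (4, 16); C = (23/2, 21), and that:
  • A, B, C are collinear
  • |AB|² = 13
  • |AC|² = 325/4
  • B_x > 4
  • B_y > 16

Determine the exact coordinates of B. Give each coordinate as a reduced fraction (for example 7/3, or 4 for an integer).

1. B_x = 7  [[A, B, C are collinear ⇒ 5x-15/2y+100=0] ∩ [|B−(4, 16)|²=13]]
2. B_y = 18  [[A, B, C are collinear ⇒ 5x-15/2y+100=0] ∩ [|B−(4, 16)|²=13]]
   so B = (7, 18)

B = (7, 18)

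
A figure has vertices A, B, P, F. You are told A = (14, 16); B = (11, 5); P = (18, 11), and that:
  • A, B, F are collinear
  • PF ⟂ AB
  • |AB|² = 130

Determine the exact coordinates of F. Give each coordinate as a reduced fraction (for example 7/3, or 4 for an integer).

1. F_x = 1691/130  [[A, B, F are collinear ⇒ 11x-3y-106=0] ∩ [PF ⟂ AB ⇒ -3x-11y+175=0]]
2. F_y = 1607/130  [[A, B, F are collinear ⇒ 11x-3y-106=0] ∩ [PF ⟂ AB ⇒ -3x-11y+175=0]]
   so F = (1691/130, 1607/130)

F = (1691/130, 1607/130)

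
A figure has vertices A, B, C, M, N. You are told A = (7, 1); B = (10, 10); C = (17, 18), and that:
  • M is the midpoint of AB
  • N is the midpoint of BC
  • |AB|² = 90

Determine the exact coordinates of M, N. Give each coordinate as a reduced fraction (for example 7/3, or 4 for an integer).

M = (17/2, 11/2)
N = (27/2, 14)

1. M_x = 17/2  [2·M = A+B = (7, 1)+(10, 10)]
2. M_y = 11/2  [2·M = A+B = (7, 1)+(10, 10)]
   so M = (17/2, 11/2)
3. N_x = 27/2  [2·N = B+C = (10, 10)+(17, 18)]
4. N_y = 14  [2·N = B+C = (10, 10)+(17, 18)]
   so N = (27/2, 14)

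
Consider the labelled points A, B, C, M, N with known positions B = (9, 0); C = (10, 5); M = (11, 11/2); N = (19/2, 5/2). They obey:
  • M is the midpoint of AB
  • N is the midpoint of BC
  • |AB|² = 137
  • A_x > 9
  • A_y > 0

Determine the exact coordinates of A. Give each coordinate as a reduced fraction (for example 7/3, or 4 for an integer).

A = (13, 11)

1. A_x = 13  [A = 2·M−B = 2·(11, 11/2)−(9, 0)]
2. A_y = 11  [A = 2·M−B = 2·(11, 11/2)−(9, 0)]
   so A = (13, 11)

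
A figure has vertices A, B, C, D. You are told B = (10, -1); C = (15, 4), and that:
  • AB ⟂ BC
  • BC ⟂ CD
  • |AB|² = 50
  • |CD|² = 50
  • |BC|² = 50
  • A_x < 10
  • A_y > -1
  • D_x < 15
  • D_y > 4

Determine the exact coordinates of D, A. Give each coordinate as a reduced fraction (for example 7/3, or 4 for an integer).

D = (10, 9)
A = (5, 4)

1. D_x = 10  [[BC ⟂ CD ⇒ 5x+5y-95=0] ∩ [|D−(15, 4)|²=50]]
2. D_y = 9  [[BC ⟂ CD ⇒ 5x+5y-95=0] ∩ [|D−(15, 4)|²=50]]
   so D = (10, 9)
3. A_x = 5  [[AB ⟂ BC ⇒ -5x-5y+45=0] ∩ [|A−(10, -1)|²=50]]
4. A_y = 4  [[AB ⟂ BC ⇒ -5x-5y+45=0] ∩ [|A−(10, -1)|²=50]]
   so A = (5, 4)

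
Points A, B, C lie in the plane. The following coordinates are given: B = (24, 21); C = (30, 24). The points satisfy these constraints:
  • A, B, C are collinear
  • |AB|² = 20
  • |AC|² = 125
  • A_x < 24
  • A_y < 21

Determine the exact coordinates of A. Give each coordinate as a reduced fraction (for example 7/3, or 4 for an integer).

A = (20, 19)

1. A_x = 20  [[A, B, C are collinear ⇒ -3x+6y-54=0] ∩ [|A−(24, 21)|²=20]]
2. A_y = 19  [[A, B, C are collinear ⇒ -3x+6y-54=0] ∩ [|A−(24, 21)|²=20]]
   so A = (20, 19)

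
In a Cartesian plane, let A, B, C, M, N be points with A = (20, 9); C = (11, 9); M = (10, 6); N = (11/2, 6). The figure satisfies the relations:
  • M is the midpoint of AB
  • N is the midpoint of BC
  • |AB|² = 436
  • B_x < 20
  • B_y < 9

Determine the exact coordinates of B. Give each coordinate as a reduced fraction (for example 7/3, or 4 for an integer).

B = (0, 3)

1. B_x = 0  [B = 2·M−A = 2·(10, 6)−(20, 9)]
2. B_y = 3  [B = 2·M−A = 2·(10, 6)−(20, 9)]
   so B = (0, 3)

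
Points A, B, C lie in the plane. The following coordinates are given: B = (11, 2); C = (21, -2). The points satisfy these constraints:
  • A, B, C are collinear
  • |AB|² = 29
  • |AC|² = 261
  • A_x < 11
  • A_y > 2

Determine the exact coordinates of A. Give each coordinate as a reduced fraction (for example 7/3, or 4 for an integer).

1. A_x = 6  [[A, B, C are collinear ⇒ 4x+10y-64=0] ∩ [|A−(11, 2)|²=29]]
2. A_y = 4  [[A, B, C are collinear ⇒ 4x+10y-64=0] ∩ [|A−(11, 2)|²=29]]
   so A = (6, 4)

A = (6, 4)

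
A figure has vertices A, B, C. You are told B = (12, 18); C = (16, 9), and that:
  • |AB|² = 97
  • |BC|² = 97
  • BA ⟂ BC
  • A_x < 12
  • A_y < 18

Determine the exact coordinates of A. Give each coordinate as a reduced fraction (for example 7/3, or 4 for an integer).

A = (3, 14)

1. A_x = 3  [[BA ⟂ BC ⇒ 4x-9y+114=0] ∩ [|A−(12, 18)|²=97]]
2. A_y = 14  [[BA ⟂ BC ⇒ 4x-9y+114=0] ∩ [|A−(12, 18)|²=97]]
   so A = (3, 14)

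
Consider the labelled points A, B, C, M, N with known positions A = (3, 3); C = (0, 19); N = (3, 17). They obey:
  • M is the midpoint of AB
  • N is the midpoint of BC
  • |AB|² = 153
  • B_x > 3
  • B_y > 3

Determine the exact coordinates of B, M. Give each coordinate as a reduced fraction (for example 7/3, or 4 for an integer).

1. B_x = 6  [B = 2·N−C = 2·(3, 17)−(0, 19)]
2. B_y = 15  [B = 2·N−C = 2·(3, 17)−(0, 19)]
   so B = (6, 15)
3. M_x = 9/2  [2·M = A+B = (3, 3)+(6, 15)]
4. M_y = 9  [2·M = A+B = (3, 3)+(6, 15)]
   so M = (9/2, 9)

B = (6, 15)
M = (9/2, 9)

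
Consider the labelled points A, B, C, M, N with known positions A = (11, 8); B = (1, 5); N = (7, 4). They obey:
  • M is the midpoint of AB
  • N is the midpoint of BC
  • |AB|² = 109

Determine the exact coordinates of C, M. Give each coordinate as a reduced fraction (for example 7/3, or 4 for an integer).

C = (13, 3)
M = (6, 13/2)

1. M_x = 6  [2·M = A+B = (11, 8)+(1, 5)]
2. M_y = 13/2  [2·M = A+B = (11, 8)+(1, 5)]
   so M = (6, 13/2)
3. C_x = 13  [C = 2·N−B = 2·(7, 4)−(1, 5)]
4. C_y = 3  [C = 2·N−B = 2·(7, 4)−(1, 5)]
   so C = (13, 3)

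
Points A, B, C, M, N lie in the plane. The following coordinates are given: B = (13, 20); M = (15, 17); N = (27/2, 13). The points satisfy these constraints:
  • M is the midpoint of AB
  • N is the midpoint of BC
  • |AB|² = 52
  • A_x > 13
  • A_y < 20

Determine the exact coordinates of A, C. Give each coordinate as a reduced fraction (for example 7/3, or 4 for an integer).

1. A_x = 17  [A = 2·M−B = 2·(15, 17)−(13, 20)]
2. A_y = 14  [A = 2·M−B = 2·(15, 17)−(13, 20)]
   so A = (17, 14)
3. C_x = 14  [C = 2·N−B = 2·(27/2, 13)−(13, 20)]
4. C_y = 6  [C = 2·N−B = 2·(27/2, 13)−(13, 20)]
   so C = (14, 6)

A = (17, 14)
C = (14, 6)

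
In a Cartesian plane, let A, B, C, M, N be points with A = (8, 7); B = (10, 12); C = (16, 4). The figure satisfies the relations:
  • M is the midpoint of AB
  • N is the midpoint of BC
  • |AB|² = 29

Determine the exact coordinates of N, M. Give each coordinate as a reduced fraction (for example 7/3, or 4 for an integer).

1. M_x = 9  [2·M = A+B = (8, 7)+(10, 12)]
2. M_y = 19/2  [2·M = A+B = (8, 7)+(10, 12)]
   so M = (9, 19/2)
3. N_x = 13  [2·N = B+C = (10, 12)+(16, 4)]
4. N_y = 8  [2·N = B+C = (10, 12)+(16, 4)]
   so N = (13, 8)

N = (13, 8)
M = (9, 19/2)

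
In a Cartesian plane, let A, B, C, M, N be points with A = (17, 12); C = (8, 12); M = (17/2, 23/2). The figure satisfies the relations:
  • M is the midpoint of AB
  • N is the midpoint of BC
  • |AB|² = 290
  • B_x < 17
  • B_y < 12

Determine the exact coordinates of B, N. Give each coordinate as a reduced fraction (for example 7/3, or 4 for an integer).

B = (0, 11)
N = (4, 23/2)

1. B_x = 0  [B = 2·M−A = 2·(17/2, 23/2)−(17, 12)]
2. B_y = 11  [B = 2·M−A = 2·(17/2, 23/2)−(17, 12)]
   so B = (0, 11)
3. N_x = 4  [2·N = B+C = (0, 11)+(8, 12)]
4. N_y = 23/2  [2·N = B+C = (0, 11)+(8, 12)]
   so N = (4, 23/2)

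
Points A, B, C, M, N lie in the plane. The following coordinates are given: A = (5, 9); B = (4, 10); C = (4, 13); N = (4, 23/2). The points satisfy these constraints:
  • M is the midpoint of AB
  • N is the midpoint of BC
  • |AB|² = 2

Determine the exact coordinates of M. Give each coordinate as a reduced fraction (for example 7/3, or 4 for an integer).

1. M_x = 9/2  [2·M = A+B = (5, 9)+(4, 10)]
2. M_y = 19/2  [2·M = A+B = (5, 9)+(4, 10)]
   so M = (9/2, 19/2)

M = (9/2, 19/2)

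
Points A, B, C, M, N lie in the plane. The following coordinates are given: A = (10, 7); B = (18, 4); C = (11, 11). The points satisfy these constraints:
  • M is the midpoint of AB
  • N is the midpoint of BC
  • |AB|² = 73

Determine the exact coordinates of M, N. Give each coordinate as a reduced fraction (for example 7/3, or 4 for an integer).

1. M_x = 14  [2·M = A+B = (10, 7)+(18, 4)]
2. M_y = 11/2  [2·M = A+B = (10, 7)+(18, 4)]
   so M = (14, 11/2)
3. N_x = 29/2  [2·N = B+C = (18, 4)+(11, 11)]
4. N_y = 15/2  [2·N = B+C = (18, 4)+(11, 11)]
   so N = (29/2, 15/2)

M = (14, 11/2)
N = (29/2, 15/2)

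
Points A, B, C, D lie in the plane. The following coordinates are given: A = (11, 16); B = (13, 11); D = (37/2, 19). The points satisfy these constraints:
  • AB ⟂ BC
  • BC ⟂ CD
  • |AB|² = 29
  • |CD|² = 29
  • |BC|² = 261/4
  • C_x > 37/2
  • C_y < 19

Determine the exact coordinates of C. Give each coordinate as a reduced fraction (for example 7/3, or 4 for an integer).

1. C_x = 41/2  [[AB ⟂ BC ⇒ 2x-5y+29=0] ∩ [|C−(37/2, 19)|²=29]]
2. C_y = 14  [[AB ⟂ BC ⇒ 2x-5y+29=0] ∩ [|C−(37/2, 19)|²=29]]
   so C = (41/2, 14)

C = (41/2, 14)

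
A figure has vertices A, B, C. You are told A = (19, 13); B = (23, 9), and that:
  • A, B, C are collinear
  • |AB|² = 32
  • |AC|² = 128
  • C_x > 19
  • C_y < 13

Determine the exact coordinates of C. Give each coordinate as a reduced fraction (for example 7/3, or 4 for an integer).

1. C_x = 27  [[A, B, C are collinear ⇒ 4x+4y-128=0] ∩ [|C−(19, 13)|²=128]]
2. C_y = 5  [[A, B, C are collinear ⇒ 4x+4y-128=0] ∩ [|C−(19, 13)|²=128]]
   so C = (27, 5)

C = (27, 5)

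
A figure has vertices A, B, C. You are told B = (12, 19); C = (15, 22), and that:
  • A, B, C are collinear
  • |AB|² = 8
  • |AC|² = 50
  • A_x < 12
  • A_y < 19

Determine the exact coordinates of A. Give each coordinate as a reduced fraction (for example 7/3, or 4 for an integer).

A = (10, 17)

1. A_x = 10  [[A, B, C are collinear ⇒ -3x+3y-21=0] ∩ [|A−(12, 19)|²=8]]
2. A_y = 17  [[A, B, C are collinear ⇒ -3x+3y-21=0] ∩ [|A−(12, 19)|²=8]]
   so A = (10, 17)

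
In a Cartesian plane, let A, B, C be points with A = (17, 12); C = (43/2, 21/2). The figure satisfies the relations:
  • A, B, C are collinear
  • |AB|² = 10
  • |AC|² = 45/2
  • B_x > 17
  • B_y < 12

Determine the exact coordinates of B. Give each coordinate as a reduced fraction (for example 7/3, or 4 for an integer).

1. B_x = 20  [[A, B, C are collinear ⇒ -3/2x-9/2y+159/2=0] ∩ [|B−(17, 12)|²=10]]
2. B_y = 11  [[A, B, C are collinear ⇒ -3/2x-9/2y+159/2=0] ∩ [|B−(17, 12)|²=10]]
   so B = (20, 11)

B = (20, 11)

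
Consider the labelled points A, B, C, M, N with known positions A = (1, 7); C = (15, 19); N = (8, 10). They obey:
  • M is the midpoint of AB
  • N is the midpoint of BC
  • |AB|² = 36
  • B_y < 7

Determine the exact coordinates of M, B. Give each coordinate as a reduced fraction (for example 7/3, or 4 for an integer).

1. B_x = 1  [B = 2·N−C = 2·(8, 10)−(15, 19)]
2. B_y = 1  [B = 2·N−C = 2·(8, 10)−(15, 19)]
   so B = (1, 1)
3. M_x = 1  [2·M = A+B = (1, 7)+(1, 1)]
4. M_y = 4  [2·M = A+B = (1, 7)+(1, 1)]
   so M = (1, 4)

M = (1, 4)
B = (1, 1)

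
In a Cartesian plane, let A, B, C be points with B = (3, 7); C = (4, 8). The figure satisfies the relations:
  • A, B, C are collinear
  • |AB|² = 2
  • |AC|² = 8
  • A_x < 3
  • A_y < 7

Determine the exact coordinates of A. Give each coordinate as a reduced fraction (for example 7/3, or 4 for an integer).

1. A_x = 2  [[A, B, C are collinear ⇒ -1x+1y-4=0] ∩ [|A−(3, 7)|²=2]]
2. A_y = 6  [[A, B, C are collinear ⇒ -1x+1y-4=0] ∩ [|A−(3, 7)|²=2]]
   so A = (2, 6)

A = (2, 6)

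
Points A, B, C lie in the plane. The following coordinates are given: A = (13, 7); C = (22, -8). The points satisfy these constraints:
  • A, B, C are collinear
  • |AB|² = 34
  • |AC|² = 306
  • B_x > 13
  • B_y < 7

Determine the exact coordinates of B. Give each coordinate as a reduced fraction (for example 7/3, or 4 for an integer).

1. B_x = 16  [[A, B, C are collinear ⇒ -15x-9y+258=0] ∩ [|B−(13, 7)|²=34]]
2. B_y = 2  [[A, B, C are collinear ⇒ -15x-9y+258=0] ∩ [|B−(13, 7)|²=34]]
   so B = (16, 2)

B = (16, 2)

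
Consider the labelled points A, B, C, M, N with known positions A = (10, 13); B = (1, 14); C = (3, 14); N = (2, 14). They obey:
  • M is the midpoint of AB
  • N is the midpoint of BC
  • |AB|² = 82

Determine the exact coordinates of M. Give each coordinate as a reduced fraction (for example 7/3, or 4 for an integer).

M = (11/2, 27/2)

1. M_x = 11/2  [2·M = A+B = (10, 13)+(1, 14)]
2. M_y = 27/2  [2·M = A+B = (10, 13)+(1, 14)]
   so M = (11/2, 27/2)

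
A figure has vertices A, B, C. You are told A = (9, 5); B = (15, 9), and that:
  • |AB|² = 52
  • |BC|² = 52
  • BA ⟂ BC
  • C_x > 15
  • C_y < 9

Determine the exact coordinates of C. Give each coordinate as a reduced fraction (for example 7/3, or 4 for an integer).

C = (19, 3)

1. C_x = 19  [[BA ⟂ BC ⇒ -6x-4y+126=0] ∩ [|C−(15, 9)|²=52]]
2. C_y = 3  [[BA ⟂ BC ⇒ -6x-4y+126=0] ∩ [|C−(15, 9)|²=52]]
   so C = (19, 3)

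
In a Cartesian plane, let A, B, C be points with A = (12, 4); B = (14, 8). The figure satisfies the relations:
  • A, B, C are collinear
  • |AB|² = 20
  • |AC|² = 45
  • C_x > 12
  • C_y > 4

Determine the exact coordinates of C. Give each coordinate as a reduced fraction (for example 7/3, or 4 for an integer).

1. C_x = 15  [[A, B, C are collinear ⇒ -4x+2y+40=0] ∩ [|C−(12, 4)|²=45]]
2. C_y = 10  [[A, B, C are collinear ⇒ -4x+2y+40=0] ∩ [|C−(12, 4)|²=45]]
   so C = (15, 10)

C = (15, 10)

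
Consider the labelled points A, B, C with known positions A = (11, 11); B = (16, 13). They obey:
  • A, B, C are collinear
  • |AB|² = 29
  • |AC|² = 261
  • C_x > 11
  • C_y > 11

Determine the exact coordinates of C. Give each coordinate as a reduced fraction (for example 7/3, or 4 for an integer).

C = (26, 17)

1. C_x = 26  [[A, B, C are collinear ⇒ -2x+5y-33=0] ∩ [|C−(11, 11)|²=261]]
2. C_y = 17  [[A, B, C are collinear ⇒ -2x+5y-33=0] ∩ [|C−(11, 11)|²=261]]
   so C = (26, 17)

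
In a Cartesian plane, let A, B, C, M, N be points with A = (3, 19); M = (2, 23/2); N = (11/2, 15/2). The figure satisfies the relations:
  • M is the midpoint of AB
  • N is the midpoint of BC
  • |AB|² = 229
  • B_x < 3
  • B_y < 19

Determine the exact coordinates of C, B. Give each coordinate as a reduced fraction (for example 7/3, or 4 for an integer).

1. B_x = 1  [B = 2·M−A = 2·(2, 23/2)−(3, 19)]
2. B_y = 4  [B = 2·M−A = 2·(2, 23/2)−(3, 19)]
   so B = (1, 4)
3. C_x = 10  [C = 2·N−B = 2·(11/2, 15/2)−(1, 4)]
4. C_y = 11  [C = 2·N−B = 2·(11/2, 15/2)−(1, 4)]
   so C = (10, 11)

C = (10, 11)
B = (1, 4)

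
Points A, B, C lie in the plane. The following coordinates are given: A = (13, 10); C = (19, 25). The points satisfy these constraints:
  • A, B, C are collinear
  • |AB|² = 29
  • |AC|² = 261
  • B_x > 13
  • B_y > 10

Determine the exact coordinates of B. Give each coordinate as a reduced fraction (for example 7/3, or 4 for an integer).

1. B_x = 15  [[A, B, C are collinear ⇒ 15x-6y-135=0] ∩ [|B−(13, 10)|²=29]]
2. B_y = 15  [[A, B, C are collinear ⇒ 15x-6y-135=0] ∩ [|B−(13, 10)|²=29]]
   so B = (15, 15)

B = (15, 15)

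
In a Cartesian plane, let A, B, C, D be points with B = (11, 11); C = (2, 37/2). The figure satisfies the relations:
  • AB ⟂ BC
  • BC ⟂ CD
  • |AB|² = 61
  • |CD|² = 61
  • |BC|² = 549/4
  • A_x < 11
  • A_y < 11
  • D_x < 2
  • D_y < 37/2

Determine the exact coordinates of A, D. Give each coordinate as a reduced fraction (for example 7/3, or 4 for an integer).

1. A_x = 6  [[AB ⟂ BC ⇒ 9x-15/2y-33/2=0] ∩ [|A−(11, 11)|²=61]]
2. A_y = 5  [[AB ⟂ BC ⇒ 9x-15/2y-33/2=0] ∩ [|A−(11, 11)|²=61]]
   so A = (6, 5)
3. D_x = -3  [[BC ⟂ CD ⇒ -9x+15/2y-483/4=0] ∩ [|D−(2, 37/2)|²=61]]
4. D_y = 25/2  [[BC ⟂ CD ⇒ -9x+15/2y-483/4=0] ∩ [|D−(2, 37/2)|²=61]]
   so D = (-3, 25/2)

A = (6, 5)
D = (-3, 25/2)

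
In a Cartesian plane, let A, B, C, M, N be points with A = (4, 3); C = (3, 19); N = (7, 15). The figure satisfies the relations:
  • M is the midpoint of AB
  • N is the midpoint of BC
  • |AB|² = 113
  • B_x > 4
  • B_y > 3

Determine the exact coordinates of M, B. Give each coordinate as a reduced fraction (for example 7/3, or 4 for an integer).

1. B_x = 11  [B = 2·N−C = 2·(7, 15)−(3, 19)]
2. B_y = 11  [B = 2·N−C = 2·(7, 15)−(3, 19)]
   so B = (11, 11)
3. M_x = 15/2  [2·M = A+B = (4, 3)+(11, 11)]
4. M_y = 7  [2·M = A+B = (4, 3)+(11, 11)]
   so M = (15/2, 7)

M = (15/2, 7)
B = (11, 11)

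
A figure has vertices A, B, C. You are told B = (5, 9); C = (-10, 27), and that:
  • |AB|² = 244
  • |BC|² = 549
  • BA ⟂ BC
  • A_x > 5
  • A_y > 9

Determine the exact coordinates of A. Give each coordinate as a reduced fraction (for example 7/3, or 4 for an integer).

A = (17, 19)

1. A_x = 17  [[BA ⟂ BC ⇒ -15x+18y-87=0] ∩ [|A−(5, 9)|²=244]]
2. A_y = 19  [[BA ⟂ BC ⇒ -15x+18y-87=0] ∩ [|A−(5, 9)|²=244]]
   so A = (17, 19)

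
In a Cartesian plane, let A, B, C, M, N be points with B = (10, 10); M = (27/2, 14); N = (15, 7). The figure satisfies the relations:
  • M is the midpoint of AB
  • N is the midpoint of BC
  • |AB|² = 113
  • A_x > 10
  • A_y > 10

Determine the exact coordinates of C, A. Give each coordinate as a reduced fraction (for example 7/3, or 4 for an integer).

C = (20, 4)
A = (17, 18)

1. A_x = 17  [A = 2·M−B = 2·(27/2, 14)−(10, 10)]
2. A_y = 18  [A = 2·M−B = 2·(27/2, 14)−(10, 10)]
   so A = (17, 18)
3. C_x = 20  [C = 2·N−B = 2·(15, 7)−(10, 10)]
4. C_y = 4  [C = 2·N−B = 2·(15, 7)−(10, 10)]
   so C = (20, 4)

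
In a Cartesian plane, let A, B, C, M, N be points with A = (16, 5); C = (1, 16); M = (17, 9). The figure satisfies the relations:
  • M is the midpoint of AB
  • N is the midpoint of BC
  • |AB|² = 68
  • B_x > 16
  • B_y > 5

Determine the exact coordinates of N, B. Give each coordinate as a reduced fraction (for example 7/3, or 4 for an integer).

1. B_x = 18  [B = 2·M−A = 2·(17, 9)−(16, 5)]
2. B_y = 13  [B = 2·M−A = 2·(17, 9)−(16, 5)]
   so B = (18, 13)
3. N_x = 19/2  [2·N = B+C = (18, 13)+(1, 16)]
4. N_y = 29/2  [2·N = B+C = (18, 13)+(1, 16)]
   so N = (19/2, 29/2)

N = (19/2, 29/2)
B = (18, 13)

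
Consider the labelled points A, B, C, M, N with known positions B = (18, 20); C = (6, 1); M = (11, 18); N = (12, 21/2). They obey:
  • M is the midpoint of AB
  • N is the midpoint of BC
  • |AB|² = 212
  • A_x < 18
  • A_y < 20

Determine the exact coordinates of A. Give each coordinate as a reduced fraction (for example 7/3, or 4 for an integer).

1. A_x = 4  [A = 2·M−B = 2·(11, 18)−(18, 20)]
2. A_y = 16  [A = 2·M−B = 2·(11, 18)−(18, 20)]
   so A = (4, 16)

A = (4, 16)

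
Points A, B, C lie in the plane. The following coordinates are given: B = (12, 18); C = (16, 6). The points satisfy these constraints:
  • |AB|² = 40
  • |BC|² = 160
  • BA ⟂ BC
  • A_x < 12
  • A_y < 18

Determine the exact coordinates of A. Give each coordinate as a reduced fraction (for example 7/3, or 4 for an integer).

A = (6, 16)

1. A_x = 6  [[BA ⟂ BC ⇒ 4x-12y+168=0] ∩ [|A−(12, 18)|²=40]]
2. A_y = 16  [[BA ⟂ BC ⇒ 4x-12y+168=0] ∩ [|A−(12, 18)|²=40]]
   so A = (6, 16)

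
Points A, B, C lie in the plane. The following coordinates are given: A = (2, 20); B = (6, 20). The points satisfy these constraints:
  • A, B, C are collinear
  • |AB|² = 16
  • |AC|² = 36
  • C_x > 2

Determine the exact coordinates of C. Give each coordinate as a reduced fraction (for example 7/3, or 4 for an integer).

1. C_x = 8  [[A, B, C are collinear ⇒ 4y-80=0] ∩ [|C−(2, 20)|²=36]]
2. C_y = 20  [[A, B, C are collinear ⇒ 4y-80=0] ∩ [|C−(2, 20)|²=36]]
   so C = (8, 20)

C = (8, 20)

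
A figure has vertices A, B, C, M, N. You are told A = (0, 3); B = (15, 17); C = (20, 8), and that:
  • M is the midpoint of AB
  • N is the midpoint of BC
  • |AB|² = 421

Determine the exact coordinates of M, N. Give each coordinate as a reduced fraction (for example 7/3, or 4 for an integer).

M = (15/2, 10)
N = (35/2, 25/2)

1. M_x = 15/2  [2·M = A+B = (0, 3)+(15, 17)]
2. M_y = 10  [2·M = A+B = (0, 3)+(15, 17)]
   so M = (15/2, 10)
3. N_x = 35/2  [2·N = B+C = (15, 17)+(20, 8)]
4. N_y = 25/2  [2·N = B+C = (15, 17)+(20, 8)]
   so N = (35/2, 25/2)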